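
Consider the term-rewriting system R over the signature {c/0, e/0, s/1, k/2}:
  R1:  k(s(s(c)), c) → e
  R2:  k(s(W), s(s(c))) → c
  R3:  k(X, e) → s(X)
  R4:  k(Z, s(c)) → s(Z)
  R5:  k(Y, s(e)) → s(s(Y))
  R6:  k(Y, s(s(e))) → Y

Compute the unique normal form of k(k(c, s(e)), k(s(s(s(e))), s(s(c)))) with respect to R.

1. k(k(c, s(e)), k(s(s(s(e))), s(s(c))))  →  k(s(s(c)), k(s(s(s(e))), s(s(c))))   [R5 at 1]
2. k(s(s(c)), k(s(s(s(e))), s(s(c))))  →  k(s(s(c)), c)   [R2 at 2]
3. k(s(s(c)), c)  →  e   [R1 at ε]

e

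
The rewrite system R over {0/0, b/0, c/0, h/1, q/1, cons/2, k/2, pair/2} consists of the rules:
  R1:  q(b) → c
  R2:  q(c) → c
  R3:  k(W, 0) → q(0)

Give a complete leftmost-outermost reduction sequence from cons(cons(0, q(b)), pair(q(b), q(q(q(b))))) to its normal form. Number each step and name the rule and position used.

1. cons(cons(0, q(b)), pair(q(b), q(q(q(b)))))  →  cons(cons(0, c), pair(q(b), q(q(q(b)))))   [R1 at 1.2]
2. cons(cons(0, c), pair(q(b), q(q(q(b)))))  →  cons(cons(0, c), pair(c, q(q(q(b)))))   [R1 at 2.1]
3. cons(cons(0, c), pair(c, q(q(q(b)))))  →  cons(cons(0, c), pair(c, q(q(c))))   [R1 at 2.2.1.1]
4. cons(cons(0, c), pair(c, q(q(c))))  →  cons(cons(0, c), pair(c, q(c)))   [R2 at 2.2.1]
5. cons(cons(0, c), pair(c, q(c)))  →  cons(cons(0, c), pair(c, c))   [R2 at 2.2]

cons(cons(0, c), pair(c, c))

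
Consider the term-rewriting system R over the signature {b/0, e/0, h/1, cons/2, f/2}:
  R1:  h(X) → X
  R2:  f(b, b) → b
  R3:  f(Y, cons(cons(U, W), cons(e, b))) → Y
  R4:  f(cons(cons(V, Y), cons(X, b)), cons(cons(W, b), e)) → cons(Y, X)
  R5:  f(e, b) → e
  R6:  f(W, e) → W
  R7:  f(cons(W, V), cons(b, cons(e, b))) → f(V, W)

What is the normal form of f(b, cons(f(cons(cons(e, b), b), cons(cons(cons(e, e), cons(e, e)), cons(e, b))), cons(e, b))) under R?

b

1. f(b, cons(f(cons(cons(e, b), b), cons(cons(cons(e, e), cons(e, e)), cons(e, b))), cons(e, b)))  →  f(b, cons(cons(cons(e, b), b), cons(e, b)))   [R3 at 2.1]
2. f(b, cons(cons(cons(e, b), b), cons(e, b)))  →  b   [R3 at ε]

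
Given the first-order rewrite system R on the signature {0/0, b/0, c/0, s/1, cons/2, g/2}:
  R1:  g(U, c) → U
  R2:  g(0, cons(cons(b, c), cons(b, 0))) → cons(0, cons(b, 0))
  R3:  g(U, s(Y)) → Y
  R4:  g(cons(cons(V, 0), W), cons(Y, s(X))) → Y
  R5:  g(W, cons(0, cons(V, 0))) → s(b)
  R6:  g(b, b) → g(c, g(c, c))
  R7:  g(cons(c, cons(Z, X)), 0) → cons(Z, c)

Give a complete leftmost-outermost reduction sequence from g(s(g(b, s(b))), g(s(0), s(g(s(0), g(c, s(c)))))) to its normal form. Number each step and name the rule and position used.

1. g(s(g(b, s(b))), g(s(0), s(g(s(0), g(c, s(c))))))  →  g(s(b), g(s(0), s(g(s(0), g(c, s(c))))))   [R3 at 1.1]
2. g(s(b), g(s(0), s(g(s(0), g(c, s(c))))))  →  g(s(b), g(s(0), g(c, s(c))))   [R3 at 2]
3. g(s(b), g(s(0), g(c, s(c))))  →  g(s(b), g(s(0), c))   [R3 at 2.2]
4. g(s(b), g(s(0), c))  →  g(s(b), s(0))   [R1 at 2]
5. g(s(b), s(0))  →  0   [R3 at ε]

0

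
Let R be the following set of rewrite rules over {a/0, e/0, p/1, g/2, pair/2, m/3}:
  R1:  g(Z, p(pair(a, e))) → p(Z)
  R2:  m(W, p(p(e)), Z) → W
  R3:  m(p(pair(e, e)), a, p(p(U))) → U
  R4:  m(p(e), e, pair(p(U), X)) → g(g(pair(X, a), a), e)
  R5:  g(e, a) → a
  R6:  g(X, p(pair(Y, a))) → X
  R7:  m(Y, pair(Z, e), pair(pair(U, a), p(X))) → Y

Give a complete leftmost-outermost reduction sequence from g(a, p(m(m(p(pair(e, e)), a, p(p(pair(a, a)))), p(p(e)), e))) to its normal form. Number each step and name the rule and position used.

1. g(a, p(m(m(p(pair(e, e)), a, p(p(pair(a, a)))), p(p(e)), e)))  →  g(a, p(m(p(pair(e, e)), a, p(p(pair(a, a))))))   [R2 at 2.1]
2. g(a, p(m(p(pair(e, e)), a, p(p(pair(a, a))))))  →  g(a, p(pair(a, a)))   [R3 at 2.1]
3. g(a, p(pair(a, a)))  →  a   [R6 at ε]

a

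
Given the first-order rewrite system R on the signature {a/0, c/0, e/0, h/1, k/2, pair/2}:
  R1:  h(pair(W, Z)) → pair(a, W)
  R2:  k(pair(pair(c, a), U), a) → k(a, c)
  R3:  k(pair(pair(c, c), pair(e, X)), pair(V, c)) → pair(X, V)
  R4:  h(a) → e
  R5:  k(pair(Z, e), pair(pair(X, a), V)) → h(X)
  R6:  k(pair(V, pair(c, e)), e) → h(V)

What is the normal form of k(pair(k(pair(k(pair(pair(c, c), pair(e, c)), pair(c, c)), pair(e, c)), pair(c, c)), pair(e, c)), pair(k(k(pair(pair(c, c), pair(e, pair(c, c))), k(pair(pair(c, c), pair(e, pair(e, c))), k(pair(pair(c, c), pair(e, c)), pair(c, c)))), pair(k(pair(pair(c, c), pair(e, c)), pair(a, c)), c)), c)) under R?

pair(c, pair(c, pair(c, a)))

1. k(pair(k(pair(k(pair(pair(c, c), pair(e, c)), pair(c, c)), pair(e, c)), pair(c, c)), pair(e, c)), pair(k(k(pair(pair(c, c), pair(e, pair(c, c))), k(pair(pair(c, c), pair(e, pair(e, c))), k(pair(pair(c, c), pair(e, c)), pair(c, c)))), pair(k(pair(pair(c, c), pair(e, c)), pair(a, c)), c)), c))  →  k(pair(k(pair(pair(c, c), pair(e, c)), pair(c, c)), pair(e, c)), pair(k(k(pair(pair(c, c), pair(e, pair(c, c))), k(pair(pair(c, c), pair(e, pair(e, c))), k(pair(pair(c, c), pair(e, c)), pair(c, c)))), pair(k(pair(pair(c, c), pair(e, c)), pair(a, c)), c)), c))   [R3 at 1.1.1.1]
2. k(pair(k(pair(pair(c, c), pair(e, c)), pair(c, c)), pair(e, c)), pair(k(k(pair(pair(c, c), pair(e, pair(c, c))), k(pair(pair(c, c), pair(e, pair(e, c))), k(pair(pair(c, c), pair(e, c)), pair(c, c)))), pair(k(pair(pair(c, c), pair(e, c)), pair(a, c)), c)), c))  →  k(pair(pair(c, c), pair(e, c)), pair(k(k(pair(pair(c, c), pair(e, pair(c, c))), k(pair(pair(c, c), pair(e, pair(e, c))), k(pair(pair(c, c), pair(e, c)), pair(c, c)))), pair(k(pair(pair(c, c), pair(e, c)), pair(a, c)), c)), c))   [R3 at 1.1]
3. k(pair(pair(c, c), pair(e, c)), pair(k(k(pair(pair(c, c), pair(e, pair(c, c))), k(pair(pair(c, c), pair(e, pair(e, c))), k(pair(pair(c, c), pair(e, c)), pair(c, c)))), pair(k(pair(pair(c, c), pair(e, c)), pair(a, c)), c)), c))  →  pair(c, k(k(pair(pair(c, c), pair(e, pair(c, c))), k(pair(pair(c, c), pair(e, pair(e, c))), k(pair(pair(c, c), pair(e, c)), pair(c, c)))), pair(k(pair(pair(c, c), pair(e, c)), pair(a, c)), c)))   [R3 at ε]
4. pair(c, k(k(pair(pair(c, c), pair(e, pair(c, c))), k(pair(pair(c, c), pair(e, pair(e, c))), k(pair(pair(c, c), pair(e, c)), pair(c, c)))), pair(k(pair(pair(c, c), pair(e, c)), pair(a, c)), c)))  →  pair(c, k(k(pair(pair(c, c), pair(e, pair(c, c))), k(pair(pair(c, c), pair(e, pair(e, c))), pair(c, c))), pair(k(pair(pair(c, c), pair(e, c)), pair(a, c)), c)))   [R3 at 2.1.2.2]
5. pair(c, k(k(pair(pair(c, c), pair(e, pair(c, c))), k(pair(pair(c, c), pair(e, pair(e, c))), pair(c, c))), pair(k(pair(pair(c, c), pair(e, c)), pair(a, c)), c)))  →  pair(c, k(k(pair(pair(c, c), pair(e, pair(c, c))), pair(pair(e, c), c)), pair(k(pair(pair(c, c), pair(e, c)), pair(a, c)), c)))   [R3 at 2.1.2]
6. pair(c, k(k(pair(pair(c, c), pair(e, pair(c, c))), pair(pair(e, c), c)), pair(k(pair(pair(c, c), pair(e, c)), pair(a, c)), c)))  →  pair(c, k(pair(pair(c, c), pair(e, c)), pair(k(pair(pair(c, c), pair(e, c)), pair(a, c)), c)))   [R3 at 2.1]
7. pair(c, k(pair(pair(c, c), pair(e, c)), pair(k(pair(pair(c, c), pair(e, c)), pair(a, c)), c)))  →  pair(c, pair(c, k(pair(pair(c, c), pair(e, c)), pair(a, c))))   [R3 at 2]
8. pair(c, pair(c, k(pair(pair(c, c), pair(e, c)), pair(a, c))))  →  pair(c, pair(c, pair(c, a)))   [R3 at 2.2]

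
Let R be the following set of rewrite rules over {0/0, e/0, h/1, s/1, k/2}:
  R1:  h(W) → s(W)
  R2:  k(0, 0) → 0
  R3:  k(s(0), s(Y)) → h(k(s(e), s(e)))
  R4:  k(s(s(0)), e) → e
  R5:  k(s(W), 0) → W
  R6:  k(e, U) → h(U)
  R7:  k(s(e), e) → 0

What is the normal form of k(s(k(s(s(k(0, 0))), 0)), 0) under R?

1. k(s(k(s(s(k(0, 0))), 0)), 0)  →  k(s(s(k(0, 0))), 0)   [R5 at ε]
2. k(s(s(k(0, 0))), 0)  →  s(k(0, 0))   [R5 at ε]
3. s(k(0, 0))  →  s(0)   [R2 at 1]

s(0)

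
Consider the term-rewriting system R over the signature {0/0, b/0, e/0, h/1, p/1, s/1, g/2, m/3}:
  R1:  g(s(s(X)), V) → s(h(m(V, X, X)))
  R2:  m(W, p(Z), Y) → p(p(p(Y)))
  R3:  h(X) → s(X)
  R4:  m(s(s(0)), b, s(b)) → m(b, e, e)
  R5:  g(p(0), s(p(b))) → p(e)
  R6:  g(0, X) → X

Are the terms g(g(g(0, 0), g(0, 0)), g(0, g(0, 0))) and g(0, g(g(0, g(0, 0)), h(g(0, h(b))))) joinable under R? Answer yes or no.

Reduce t₁ = g(g(g(0, 0), g(0, 0)), g(0, g(0, 0))):
1. g(g(g(0, 0), g(0, 0)), g(0, g(0, 0)))  →  g(g(0, g(0, 0)), g(0, g(0, 0)))   [R6 at 1.1]
2. g(g(0, g(0, 0)), g(0, g(0, 0)))  →  g(g(0, 0), g(0, g(0, 0)))   [R6 at 1]
3. g(g(0, 0), g(0, g(0, 0)))  →  g(0, g(0, g(0, 0)))   [R6 at 1]
4. g(0, g(0, g(0, 0)))  →  g(0, g(0, 0))   [R6 at ε]
5. g(0, g(0, 0))  →  g(0, 0)   [R6 at ε]
6. g(0, 0)  →  0   [R6 at ε]

Reduce t₂ = g(0, g(g(0, g(0, 0)), h(g(0, h(b))))):
1. g(0, g(g(0, g(0, 0)), h(g(0, h(b)))))  →  g(g(0, g(0, 0)), h(g(0, h(b))))   [R6 at ε]
2. g(g(0, g(0, 0)), h(g(0, h(b))))  →  g(g(0, 0), h(g(0, h(b))))   [R6 at 1]
3. g(g(0, 0), h(g(0, h(b))))  →  g(0, h(g(0, h(b))))   [R6 at 1]
4. g(0, h(g(0, h(b))))  →  h(g(0, h(b)))   [R6 at ε]
5. h(g(0, h(b)))  →  s(g(0, h(b)))   [R3 at ε]
6. s(g(0, h(b)))  →  s(h(b))   [R6 at 1]
7. s(h(b))  →  s(s(b))   [R3 at 1]

no — NF(t₁) = 0, NF(t₂) = s(s(b))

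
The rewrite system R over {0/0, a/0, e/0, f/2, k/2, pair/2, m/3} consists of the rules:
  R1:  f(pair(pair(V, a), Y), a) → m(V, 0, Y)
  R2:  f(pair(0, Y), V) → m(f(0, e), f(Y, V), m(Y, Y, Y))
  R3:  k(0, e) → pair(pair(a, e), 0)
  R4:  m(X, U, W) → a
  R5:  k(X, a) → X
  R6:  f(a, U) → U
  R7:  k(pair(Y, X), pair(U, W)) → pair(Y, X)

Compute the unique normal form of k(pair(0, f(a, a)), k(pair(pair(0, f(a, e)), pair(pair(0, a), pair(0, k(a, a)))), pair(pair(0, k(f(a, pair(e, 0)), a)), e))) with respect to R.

pair(0, a)

1. k(pair(0, f(a, a)), k(pair(pair(0, f(a, e)), pair(pair(0, a), pair(0, k(a, a)))), pair(pair(0, k(f(a, pair(e, 0)), a)), e)))  →  k(pair(0, a), k(pair(pair(0, f(a, e)), pair(pair(0, a), pair(0, k(a, a)))), pair(pair(0, k(f(a, pair(e, 0)), a)), e)))   [R6 at 1.2]
2. k(pair(0, a), k(pair(pair(0, f(a, e)), pair(pair(0, a), pair(0, k(a, a)))), pair(pair(0, k(f(a, pair(e, 0)), a)), e)))  →  k(pair(0, a), pair(pair(0, f(a, e)), pair(pair(0, a), pair(0, k(a, a)))))   [R7 at 2]
3. k(pair(0, a), pair(pair(0, f(a, e)), pair(pair(0, a), pair(0, k(a, a)))))  →  pair(0, a)   [R7 at ε]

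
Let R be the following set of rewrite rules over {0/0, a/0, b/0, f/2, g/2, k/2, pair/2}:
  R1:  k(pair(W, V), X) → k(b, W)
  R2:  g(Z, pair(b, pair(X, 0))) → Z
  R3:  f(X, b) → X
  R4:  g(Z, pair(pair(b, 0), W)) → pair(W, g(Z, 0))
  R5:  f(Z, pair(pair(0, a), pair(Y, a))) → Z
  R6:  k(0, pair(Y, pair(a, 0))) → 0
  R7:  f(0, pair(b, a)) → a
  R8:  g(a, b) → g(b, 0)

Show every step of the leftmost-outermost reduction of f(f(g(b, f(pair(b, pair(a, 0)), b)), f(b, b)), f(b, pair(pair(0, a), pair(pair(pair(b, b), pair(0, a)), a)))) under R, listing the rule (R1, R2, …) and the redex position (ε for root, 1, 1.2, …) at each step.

1. f(f(g(b, f(pair(b, pair(a, 0)), b)), f(b, b)), f(b, pair(pair(0, a), pair(pair(pair(b, b), pair(0, a)), a))))  →  f(f(g(b, pair(b, pair(a, 0))), f(b, b)), f(b, pair(pair(0, a), pair(pair(pair(b, b), pair(0, a)), a))))   [R3 at 1.1.2]
2. f(f(g(b, pair(b, pair(a, 0))), f(b, b)), f(b, pair(pair(0, a), pair(pair(pair(b, b), pair(0, a)), a))))  →  f(f(b, f(b, b)), f(b, pair(pair(0, a), pair(pair(pair(b, b), pair(0, a)), a))))   [R2 at 1.1]
3. f(f(b, f(b, b)), f(b, pair(pair(0, a), pair(pair(pair(b, b), pair(0, a)), a))))  →  f(f(b, b), f(b, pair(pair(0, a), pair(pair(pair(b, b), pair(0, a)), a))))   [R3 at 1.2]
4. f(f(b, b), f(b, pair(pair(0, a), pair(pair(pair(b, b), pair(0, a)), a))))  →  f(b, f(b, pair(pair(0, a), pair(pair(pair(b, b), pair(0, a)), a))))   [R3 at 1]
5. f(b, f(b, pair(pair(0, a), pair(pair(pair(b, b), pair(0, a)), a))))  →  f(b, b)   [R5 at 2]
6. f(b, b)  →  b   [R3 at ε]

b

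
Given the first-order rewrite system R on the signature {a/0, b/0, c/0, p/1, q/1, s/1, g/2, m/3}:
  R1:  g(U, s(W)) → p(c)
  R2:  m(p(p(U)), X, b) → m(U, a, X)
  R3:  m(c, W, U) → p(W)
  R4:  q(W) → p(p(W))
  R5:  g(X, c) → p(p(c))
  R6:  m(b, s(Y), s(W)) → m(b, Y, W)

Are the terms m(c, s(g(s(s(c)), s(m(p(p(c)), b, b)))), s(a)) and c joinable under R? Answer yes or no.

no — NF(t₁) = p(s(p(c))), NF(t₂) = c

Reduce t₁ = m(c, s(g(s(s(c)), s(m(p(p(c)), b, b)))), s(a)):
1. m(c, s(g(s(s(c)), s(m(p(p(c)), b, b)))), s(a))  →  p(s(g(s(s(c)), s(m(p(p(c)), b, b)))))   [R3 at ε]
2. p(s(g(s(s(c)), s(m(p(p(c)), b, b)))))  →  p(s(p(c)))   [R1 at 1.1]

Reduce t₂ = c:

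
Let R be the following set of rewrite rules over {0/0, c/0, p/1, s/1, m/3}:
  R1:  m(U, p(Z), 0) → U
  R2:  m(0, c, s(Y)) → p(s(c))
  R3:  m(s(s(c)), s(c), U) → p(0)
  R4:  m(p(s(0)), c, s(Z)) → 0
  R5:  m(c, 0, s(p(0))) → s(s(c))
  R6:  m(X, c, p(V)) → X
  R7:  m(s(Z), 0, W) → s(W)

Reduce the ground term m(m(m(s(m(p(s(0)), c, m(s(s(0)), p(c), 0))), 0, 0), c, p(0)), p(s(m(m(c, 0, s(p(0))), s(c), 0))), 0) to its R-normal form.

s(0)

1. m(m(m(s(m(p(s(0)), c, m(s(s(0)), p(c), 0))), 0, 0), c, p(0)), p(s(m(m(c, 0, s(p(0))), s(c), 0))), 0)  →  m(m(s(m(p(s(0)), c, m(s(s(0)), p(c), 0))), 0, 0), c, p(0))   [R1 at ε]
2. m(m(s(m(p(s(0)), c, m(s(s(0)), p(c), 0))), 0, 0), c, p(0))  →  m(s(m(p(s(0)), c, m(s(s(0)), p(c), 0))), 0, 0)   [R6 at ε]
3. m(s(m(p(s(0)), c, m(s(s(0)), p(c), 0))), 0, 0)  →  s(0)   [R7 at ε]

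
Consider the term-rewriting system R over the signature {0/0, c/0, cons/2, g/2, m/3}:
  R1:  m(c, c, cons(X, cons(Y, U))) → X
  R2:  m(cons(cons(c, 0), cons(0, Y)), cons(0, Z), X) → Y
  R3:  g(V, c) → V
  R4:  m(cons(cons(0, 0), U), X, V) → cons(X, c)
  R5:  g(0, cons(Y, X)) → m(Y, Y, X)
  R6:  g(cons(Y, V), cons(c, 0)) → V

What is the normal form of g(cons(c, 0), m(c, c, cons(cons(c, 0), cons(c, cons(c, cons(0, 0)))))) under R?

1. g(cons(c, 0), m(c, c, cons(cons(c, 0), cons(c, cons(c, cons(0, 0))))))  →  g(cons(c, 0), cons(c, 0))   [R1 at 2]
2. g(cons(c, 0), cons(c, 0))  →  0   [R6 at ε]

0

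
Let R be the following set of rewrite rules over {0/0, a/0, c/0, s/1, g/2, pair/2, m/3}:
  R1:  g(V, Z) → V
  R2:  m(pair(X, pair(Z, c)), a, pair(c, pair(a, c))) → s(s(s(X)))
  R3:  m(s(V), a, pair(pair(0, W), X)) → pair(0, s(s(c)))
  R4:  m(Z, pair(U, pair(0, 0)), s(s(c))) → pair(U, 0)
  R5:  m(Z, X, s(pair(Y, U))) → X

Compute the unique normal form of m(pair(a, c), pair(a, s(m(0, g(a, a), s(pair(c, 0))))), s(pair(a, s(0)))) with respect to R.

pair(a, s(a))

1. m(pair(a, c), pair(a, s(m(0, g(a, a), s(pair(c, 0))))), s(pair(a, s(0))))  →  pair(a, s(m(0, g(a, a), s(pair(c, 0)))))   [R5 at ε]
2. pair(a, s(m(0, g(a, a), s(pair(c, 0)))))  →  pair(a, s(g(a, a)))   [R5 at 2.1]
3. pair(a, s(g(a, a)))  →  pair(a, s(a))   [R1 at 2.1]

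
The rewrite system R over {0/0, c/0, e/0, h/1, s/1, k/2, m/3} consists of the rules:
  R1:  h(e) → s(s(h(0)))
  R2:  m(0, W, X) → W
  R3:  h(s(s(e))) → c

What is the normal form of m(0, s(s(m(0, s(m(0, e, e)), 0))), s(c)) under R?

1. m(0, s(s(m(0, s(m(0, e, e)), 0))), s(c))  →  s(s(m(0, s(m(0, e, e)), 0)))   [R2 at ε]
2. s(s(m(0, s(m(0, e, e)), 0)))  →  s(s(s(m(0, e, e))))   [R2 at 1.1]
3. s(s(s(m(0, e, e))))  →  s(s(s(e)))   [R2 at 1.1.1]

s(s(s(e)))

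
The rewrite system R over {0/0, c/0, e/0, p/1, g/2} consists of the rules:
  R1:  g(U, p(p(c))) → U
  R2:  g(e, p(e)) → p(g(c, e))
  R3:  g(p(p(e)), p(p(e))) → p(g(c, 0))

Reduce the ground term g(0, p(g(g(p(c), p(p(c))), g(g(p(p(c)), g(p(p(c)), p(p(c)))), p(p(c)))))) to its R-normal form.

1. g(0, p(g(g(p(c), p(p(c))), g(g(p(p(c)), g(p(p(c)), p(p(c)))), p(p(c))))))  →  g(0, p(g(p(c), g(g(p(p(c)), g(p(p(c)), p(p(c)))), p(p(c))))))   [R1 at 2.1.1]
2. g(0, p(g(p(c), g(g(p(p(c)), g(p(p(c)), p(p(c)))), p(p(c))))))  →  g(0, p(g(p(c), g(p(p(c)), g(p(p(c)), p(p(c)))))))   [R1 at 2.1.2]
3. g(0, p(g(p(c), g(p(p(c)), g(p(p(c)), p(p(c)))))))  →  g(0, p(g(p(c), g(p(p(c)), p(p(c))))))   [R1 at 2.1.2.2]
4. g(0, p(g(p(c), g(p(p(c)), p(p(c))))))  →  g(0, p(g(p(c), p(p(c)))))   [R1 at 2.1.2]
5. g(0, p(g(p(c), p(p(c)))))  →  g(0, p(p(c)))   [R1 at 2.1]
6. g(0, p(p(c)))  →  0   [R1 at ε]

0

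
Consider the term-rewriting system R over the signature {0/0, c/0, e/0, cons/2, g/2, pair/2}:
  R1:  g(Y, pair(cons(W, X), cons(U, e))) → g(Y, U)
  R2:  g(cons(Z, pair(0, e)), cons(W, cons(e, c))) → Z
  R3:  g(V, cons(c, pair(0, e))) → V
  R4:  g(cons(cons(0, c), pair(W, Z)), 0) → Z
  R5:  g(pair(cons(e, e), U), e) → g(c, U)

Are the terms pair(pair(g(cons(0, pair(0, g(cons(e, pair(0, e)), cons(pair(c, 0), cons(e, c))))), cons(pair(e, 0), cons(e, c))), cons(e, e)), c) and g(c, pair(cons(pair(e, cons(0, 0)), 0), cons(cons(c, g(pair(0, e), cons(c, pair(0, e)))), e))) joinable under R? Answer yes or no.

no — NF(t₁) = pair(pair(0, cons(e, e)), c), NF(t₂) = c

Reduce t₁ = pair(pair(g(cons(0, pair(0, g(cons(e, pair(0, e)), cons(pair(c, 0), cons(e, c))))), cons(pair(e, 0), cons(e, c))), cons(e, e)), c):
1. pair(pair(g(cons(0, pair(0, g(cons(e, pair(0, e)), cons(pair(c, 0), cons(e, c))))), cons(pair(e, 0), cons(e, c))), cons(e, e)), c)  →  pair(pair(g(cons(0, pair(0, e)), cons(pair(e, 0), cons(e, c))), cons(e, e)), c)   [R2 at 1.1.1.2.2]
2. pair(pair(g(cons(0, pair(0, e)), cons(pair(e, 0), cons(e, c))), cons(e, e)), c)  →  pair(pair(0, cons(e, e)), c)   [R2 at 1.1]

Reduce t₂ = g(c, pair(cons(pair(e, cons(0, 0)), 0), cons(cons(c, g(pair(0, e), cons(c, pair(0, e)))), e))):
1. g(c, pair(cons(pair(e, cons(0, 0)), 0), cons(cons(c, g(pair(0, e), cons(c, pair(0, e)))), e)))  →  g(c, cons(c, g(pair(0, e), cons(c, pair(0, e)))))   [R1 at ε]
2. g(c, cons(c, g(pair(0, e), cons(c, pair(0, e)))))  →  g(c, cons(c, pair(0, e)))   [R3 at 2.2]
3. g(c, cons(c, pair(0, e)))  →  c   [R3 at ε]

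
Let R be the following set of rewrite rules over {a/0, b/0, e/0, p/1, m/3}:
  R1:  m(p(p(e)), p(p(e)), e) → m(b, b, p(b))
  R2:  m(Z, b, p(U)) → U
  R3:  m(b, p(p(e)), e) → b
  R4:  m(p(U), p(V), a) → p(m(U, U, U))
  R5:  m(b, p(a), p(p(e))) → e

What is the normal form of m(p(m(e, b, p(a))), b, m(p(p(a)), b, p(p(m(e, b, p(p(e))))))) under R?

1. m(p(m(e, b, p(a))), b, m(p(p(a)), b, p(p(m(e, b, p(p(e)))))))  →  m(p(a), b, m(p(p(a)), b, p(p(m(e, b, p(p(e)))))))   [R2 at 1.1]
2. m(p(a), b, m(p(p(a)), b, p(p(m(e, b, p(p(e)))))))  →  m(p(a), b, p(m(e, b, p(p(e)))))   [R2 at 3]
3. m(p(a), b, p(m(e, b, p(p(e)))))  →  m(e, b, p(p(e)))   [R2 at ε]
4. m(e, b, p(p(e)))  →  p(e)   [R2 at ε]

p(e)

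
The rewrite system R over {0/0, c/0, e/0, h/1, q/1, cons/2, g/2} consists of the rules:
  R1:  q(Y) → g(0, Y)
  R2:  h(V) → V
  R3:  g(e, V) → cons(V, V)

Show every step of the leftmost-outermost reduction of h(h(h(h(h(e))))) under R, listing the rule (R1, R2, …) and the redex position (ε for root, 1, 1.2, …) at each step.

e

1. h(h(h(h(h(e)))))  →  h(h(h(h(e))))   [R2 at ε]
2. h(h(h(h(e))))  →  h(h(h(e)))   [R2 at ε]
3. h(h(h(e)))  →  h(h(e))   [R2 at ε]
4. h(h(e))  →  h(e)   [R2 at ε]
5. h(e)  →  e   [R2 at ε]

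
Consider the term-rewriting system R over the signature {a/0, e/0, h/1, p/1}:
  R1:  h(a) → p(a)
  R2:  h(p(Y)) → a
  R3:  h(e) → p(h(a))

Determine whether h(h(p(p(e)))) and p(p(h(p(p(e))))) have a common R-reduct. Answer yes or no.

Reduce t₁ = h(h(p(p(e)))):
1. h(h(p(p(e))))  →  h(a)   [R2 at 1]
2. h(a)  →  p(a)   [R1 at ε]

Reduce t₂ = p(p(h(p(p(e))))):
1. p(p(h(p(p(e)))))  →  p(p(a))   [R2 at 1.1]

no — NF(t₁) = p(a), NF(t₂) = p(p(a))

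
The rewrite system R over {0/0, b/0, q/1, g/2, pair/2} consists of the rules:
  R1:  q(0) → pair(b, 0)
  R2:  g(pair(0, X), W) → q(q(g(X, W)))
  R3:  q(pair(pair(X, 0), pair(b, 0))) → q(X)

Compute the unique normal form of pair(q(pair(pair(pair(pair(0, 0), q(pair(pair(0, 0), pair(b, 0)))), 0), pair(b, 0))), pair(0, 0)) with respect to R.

1. pair(q(pair(pair(pair(pair(0, 0), q(pair(pair(0, 0), pair(b, 0)))), 0), pair(b, 0))), pair(0, 0))  →  pair(q(pair(pair(0, 0), q(pair(pair(0, 0), pair(b, 0))))), pair(0, 0))   [R3 at 1]
2. pair(q(pair(pair(0, 0), q(pair(pair(0, 0), pair(b, 0))))), pair(0, 0))  →  pair(q(pair(pair(0, 0), q(0))), pair(0, 0))   [R3 at 1.1.2]
3. pair(q(pair(pair(0, 0), q(0))), pair(0, 0))  →  pair(q(pair(pair(0, 0), pair(b, 0))), pair(0, 0))   [R1 at 1.1.2]
4. pair(q(pair(pair(0, 0), pair(b, 0))), pair(0, 0))  →  pair(q(0), pair(0, 0))   [R3 at 1]
5. pair(q(0), pair(0, 0))  →  pair(pair(b, 0), pair(0, 0))   [R1 at 1]

pair(pair(b, 0), pair(0, 0))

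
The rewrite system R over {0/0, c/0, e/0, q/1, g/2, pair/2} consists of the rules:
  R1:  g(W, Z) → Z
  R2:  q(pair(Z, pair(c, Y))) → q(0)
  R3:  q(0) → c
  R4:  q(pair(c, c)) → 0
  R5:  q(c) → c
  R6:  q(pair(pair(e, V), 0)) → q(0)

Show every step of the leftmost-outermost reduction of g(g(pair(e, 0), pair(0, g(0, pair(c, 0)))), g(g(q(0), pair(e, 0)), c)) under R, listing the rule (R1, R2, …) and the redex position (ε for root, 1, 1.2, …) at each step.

1. g(g(pair(e, 0), pair(0, g(0, pair(c, 0)))), g(g(q(0), pair(e, 0)), c))  →  g(g(q(0), pair(e, 0)), c)   [R1 at ε]
2. g(g(q(0), pair(e, 0)), c)  →  c   [R1 at ε]

c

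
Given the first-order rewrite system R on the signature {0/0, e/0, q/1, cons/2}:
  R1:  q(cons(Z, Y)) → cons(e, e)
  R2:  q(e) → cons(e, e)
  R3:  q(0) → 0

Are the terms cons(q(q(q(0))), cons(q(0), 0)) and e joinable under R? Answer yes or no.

no — NF(t₁) = cons(0, cons(0, 0)), NF(t₂) = e

Reduce t₁ = cons(q(q(q(0))), cons(q(0), 0)):
1. cons(q(q(q(0))), cons(q(0), 0))  →  cons(q(q(0)), cons(q(0), 0))   [R3 at 1.1.1]
2. cons(q(q(0)), cons(q(0), 0))  →  cons(q(0), cons(q(0), 0))   [R3 at 1.1]
3. cons(q(0), cons(q(0), 0))  →  cons(0, cons(q(0), 0))   [R3 at 1]
4. cons(0, cons(q(0), 0))  →  cons(0, cons(0, 0))   [R3 at 2.1]

Reduce t₂ = e:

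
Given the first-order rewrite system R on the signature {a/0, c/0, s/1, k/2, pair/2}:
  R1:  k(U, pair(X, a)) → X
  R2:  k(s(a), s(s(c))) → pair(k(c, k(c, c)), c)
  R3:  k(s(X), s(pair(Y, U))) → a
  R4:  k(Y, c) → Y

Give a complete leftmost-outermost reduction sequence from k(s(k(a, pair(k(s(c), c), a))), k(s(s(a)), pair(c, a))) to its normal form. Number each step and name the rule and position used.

s(s(c))

1. k(s(k(a, pair(k(s(c), c), a))), k(s(s(a)), pair(c, a)))  →  k(s(k(s(c), c)), k(s(s(a)), pair(c, a)))   [R1 at 1.1]
2. k(s(k(s(c), c)), k(s(s(a)), pair(c, a)))  →  k(s(s(c)), k(s(s(a)), pair(c, a)))   [R4 at 1.1]
3. k(s(s(c)), k(s(s(a)), pair(c, a)))  →  k(s(s(c)), c)   [R1 at 2]
4. k(s(s(c)), c)  →  s(s(c))   [R4 at ε]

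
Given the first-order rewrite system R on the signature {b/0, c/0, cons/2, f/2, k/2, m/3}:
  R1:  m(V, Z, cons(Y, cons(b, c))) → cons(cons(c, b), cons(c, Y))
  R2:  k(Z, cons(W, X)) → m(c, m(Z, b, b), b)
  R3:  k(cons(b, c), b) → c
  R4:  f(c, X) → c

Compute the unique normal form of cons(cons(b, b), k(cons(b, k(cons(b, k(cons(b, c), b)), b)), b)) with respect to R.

1. cons(cons(b, b), k(cons(b, k(cons(b, k(cons(b, c), b)), b)), b))  →  cons(cons(b, b), k(cons(b, k(cons(b, c), b)), b))   [R3 at 2.1.2.1.2]
2. cons(cons(b, b), k(cons(b, k(cons(b, c), b)), b))  →  cons(cons(b, b), k(cons(b, c), b))   [R3 at 2.1.2]
3. cons(cons(b, b), k(cons(b, c), b))  →  cons(cons(b, b), c)   [R3 at 2]

cons(cons(b, b), c)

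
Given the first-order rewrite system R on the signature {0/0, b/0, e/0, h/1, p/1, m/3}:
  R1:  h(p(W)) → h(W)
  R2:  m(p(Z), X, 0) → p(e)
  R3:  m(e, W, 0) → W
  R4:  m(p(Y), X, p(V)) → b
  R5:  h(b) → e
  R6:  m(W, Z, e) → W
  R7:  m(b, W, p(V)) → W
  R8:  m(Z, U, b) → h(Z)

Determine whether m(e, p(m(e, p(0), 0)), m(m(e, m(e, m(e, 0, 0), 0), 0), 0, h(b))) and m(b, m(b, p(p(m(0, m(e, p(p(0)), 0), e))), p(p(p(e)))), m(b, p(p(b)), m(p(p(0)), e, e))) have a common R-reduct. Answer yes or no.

Reduce t₁ = m(e, p(m(e, p(0), 0)), m(m(e, m(e, m(e, 0, 0), 0), 0), 0, h(b))):
1. m(e, p(m(e, p(0), 0)), m(m(e, m(e, m(e, 0, 0), 0), 0), 0, h(b)))  →  m(e, p(p(0)), m(m(e, m(e, m(e, 0, 0), 0), 0), 0, h(b)))   [R3 at 2.1]
2. m(e, p(p(0)), m(m(e, m(e, m(e, 0, 0), 0), 0), 0, h(b)))  →  m(e, p(p(0)), m(m(e, m(e, 0, 0), 0), 0, h(b)))   [R3 at 3.1]
3. m(e, p(p(0)), m(m(e, m(e, 0, 0), 0), 0, h(b)))  →  m(e, p(p(0)), m(m(e, 0, 0), 0, h(b)))   [R3 at 3.1]
4. m(e, p(p(0)), m(m(e, 0, 0), 0, h(b)))  →  m(e, p(p(0)), m(0, 0, h(b)))   [R3 at 3.1]
5. m(e, p(p(0)), m(0, 0, h(b)))  →  m(e, p(p(0)), m(0, 0, e))   [R5 at 3.3]
6. m(e, p(p(0)), m(0, 0, e))  →  m(e, p(p(0)), 0)   [R6 at 3]
7. m(e, p(p(0)), 0)  →  p(p(0))   [R3 at ε]

Reduce t₂ = m(b, m(b, p(p(m(0, m(e, p(p(0)), 0), e))), p(p(p(e)))), m(b, p(p(b)), m(p(p(0)), e, e))):
1. m(b, m(b, p(p(m(0, m(e, p(p(0)), 0), e))), p(p(p(e)))), m(b, p(p(b)), m(p(p(0)), e, e)))  →  m(b, p(p(m(0, m(e, p(p(0)), 0), e))), m(b, p(p(b)), m(p(p(0)), e, e)))   [R7 at 2]
2. m(b, p(p(m(0, m(e, p(p(0)), 0), e))), m(b, p(p(b)), m(p(p(0)), e, e)))  →  m(b, p(p(0)), m(b, p(p(b)), m(p(p(0)), e, e)))   [R6 at 2.1.1]
3. m(b, p(p(0)), m(b, p(p(b)), m(p(p(0)), e, e)))  →  m(b, p(p(0)), m(b, p(p(b)), p(p(0))))   [R6 at 3.3]
4. m(b, p(p(0)), m(b, p(p(b)), p(p(0))))  →  m(b, p(p(0)), p(p(b)))   [R7 at 3]
5. m(b, p(p(0)), p(p(b)))  →  p(p(0))   [R7 at ε]

yes — NF(t₁) = p(p(0)), NF(t₂) = p(p(0))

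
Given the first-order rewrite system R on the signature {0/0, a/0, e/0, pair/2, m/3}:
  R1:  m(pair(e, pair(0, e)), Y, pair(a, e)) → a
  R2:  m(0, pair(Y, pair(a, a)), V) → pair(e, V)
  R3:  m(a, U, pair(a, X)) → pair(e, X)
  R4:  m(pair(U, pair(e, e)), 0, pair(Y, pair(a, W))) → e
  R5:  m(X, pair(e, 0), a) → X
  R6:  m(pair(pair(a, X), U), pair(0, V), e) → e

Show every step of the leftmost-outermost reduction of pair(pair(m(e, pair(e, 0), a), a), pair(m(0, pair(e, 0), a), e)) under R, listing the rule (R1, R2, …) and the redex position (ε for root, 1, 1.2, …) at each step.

pair(pair(e, a), pair(0, e))

1. pair(pair(m(e, pair(e, 0), a), a), pair(m(0, pair(e, 0), a), e))  →  pair(pair(e, a), pair(m(0, pair(e, 0), a), e))   [R5 at 1.1]
2. pair(pair(e, a), pair(m(0, pair(e, 0), a), e))  →  pair(pair(e, a), pair(0, e))   [R5 at 2.1]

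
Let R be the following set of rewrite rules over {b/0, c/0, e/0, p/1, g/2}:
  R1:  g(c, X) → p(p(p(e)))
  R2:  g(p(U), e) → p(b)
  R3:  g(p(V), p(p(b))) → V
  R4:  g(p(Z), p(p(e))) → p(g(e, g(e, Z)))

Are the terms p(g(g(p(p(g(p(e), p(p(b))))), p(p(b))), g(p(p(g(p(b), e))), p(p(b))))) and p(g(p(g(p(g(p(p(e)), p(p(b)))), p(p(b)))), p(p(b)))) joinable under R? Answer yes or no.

Reduce t₁ = p(g(g(p(p(g(p(e), p(p(b))))), p(p(b))), g(p(p(g(p(b), e))), p(p(b))))):
1. p(g(g(p(p(g(p(e), p(p(b))))), p(p(b))), g(p(p(g(p(b), e))), p(p(b)))))  →  p(g(p(g(p(e), p(p(b)))), g(p(p(g(p(b), e))), p(p(b)))))   [R3 at 1.1]
2. p(g(p(g(p(e), p(p(b)))), g(p(p(g(p(b), e))), p(p(b)))))  →  p(g(p(e), g(p(p(g(p(b), e))), p(p(b)))))   [R3 at 1.1.1]
3. p(g(p(e), g(p(p(g(p(b), e))), p(p(b)))))  →  p(g(p(e), p(g(p(b), e))))   [R3 at 1.2]
4. p(g(p(e), p(g(p(b), e))))  →  p(g(p(e), p(p(b))))   [R2 at 1.2.1]
5. p(g(p(e), p(p(b))))  →  p(e)   [R3 at 1]

Reduce t₂ = p(g(p(g(p(g(p(p(e)), p(p(b)))), p(p(b)))), p(p(b)))):
1. p(g(p(g(p(g(p(p(e)), p(p(b)))), p(p(b)))), p(p(b))))  →  p(g(p(g(p(p(e)), p(p(b)))), p(p(b))))   [R3 at 1]
2. p(g(p(g(p(p(e)), p(p(b)))), p(p(b))))  →  p(g(p(p(e)), p(p(b))))   [R3 at 1]
3. p(g(p(p(e)), p(p(b))))  →  p(p(e))   [R3 at 1]

no — NF(t₁) = p(e), NF(t₂) = p(p(e))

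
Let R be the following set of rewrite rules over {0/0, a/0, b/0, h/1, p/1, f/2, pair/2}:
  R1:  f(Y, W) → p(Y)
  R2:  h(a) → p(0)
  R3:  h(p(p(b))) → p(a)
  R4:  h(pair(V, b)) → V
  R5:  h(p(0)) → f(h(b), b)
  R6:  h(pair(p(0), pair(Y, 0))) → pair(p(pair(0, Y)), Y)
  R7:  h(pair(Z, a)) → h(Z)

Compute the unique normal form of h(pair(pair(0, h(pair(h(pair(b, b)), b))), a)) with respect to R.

0

1. h(pair(pair(0, h(pair(h(pair(b, b)), b))), a))  →  h(pair(0, h(pair(h(pair(b, b)), b))))   [R7 at ε]
2. h(pair(0, h(pair(h(pair(b, b)), b))))  →  h(pair(0, h(pair(b, b))))   [R4 at 1.2]
3. h(pair(0, h(pair(b, b))))  →  h(pair(0, b))   [R4 at 1.2]
4. h(pair(0, b))  →  0   [R4 at ε]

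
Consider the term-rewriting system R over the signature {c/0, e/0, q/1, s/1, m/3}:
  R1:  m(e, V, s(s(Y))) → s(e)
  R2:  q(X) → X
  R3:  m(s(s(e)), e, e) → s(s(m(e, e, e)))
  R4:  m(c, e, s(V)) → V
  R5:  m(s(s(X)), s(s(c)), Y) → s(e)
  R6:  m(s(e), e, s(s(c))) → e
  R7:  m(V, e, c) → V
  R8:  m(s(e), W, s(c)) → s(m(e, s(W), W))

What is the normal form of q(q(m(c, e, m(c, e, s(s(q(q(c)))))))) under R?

c

1. q(q(m(c, e, m(c, e, s(s(q(q(c))))))))  →  q(m(c, e, m(c, e, s(s(q(q(c)))))))   [R2 at ε]
2. q(m(c, e, m(c, e, s(s(q(q(c)))))))  →  m(c, e, m(c, e, s(s(q(q(c))))))   [R2 at ε]
3. m(c, e, m(c, e, s(s(q(q(c))))))  →  m(c, e, s(q(q(c))))   [R4 at 3]
4. m(c, e, s(q(q(c))))  →  q(q(c))   [R4 at ε]
5. q(q(c))  →  q(c)   [R2 at ε]
6. q(c)  →  c   [R2 at ε]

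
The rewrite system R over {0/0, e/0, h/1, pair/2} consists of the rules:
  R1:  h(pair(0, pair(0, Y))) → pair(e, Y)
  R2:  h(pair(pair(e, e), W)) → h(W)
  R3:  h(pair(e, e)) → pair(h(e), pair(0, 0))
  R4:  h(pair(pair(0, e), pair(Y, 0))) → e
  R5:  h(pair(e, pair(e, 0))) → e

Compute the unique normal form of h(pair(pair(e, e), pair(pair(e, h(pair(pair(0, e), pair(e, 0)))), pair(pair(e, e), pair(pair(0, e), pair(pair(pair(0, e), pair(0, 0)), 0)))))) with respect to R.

e

1. h(pair(pair(e, e), pair(pair(e, h(pair(pair(0, e), pair(e, 0)))), pair(pair(e, e), pair(pair(0, e), pair(pair(pair(0, e), pair(0, 0)), 0))))))  →  h(pair(pair(e, h(pair(pair(0, e), pair(e, 0)))), pair(pair(e, e), pair(pair(0, e), pair(pair(pair(0, e), pair(0, 0)), 0)))))   [R2 at ε]
2. h(pair(pair(e, h(pair(pair(0, e), pair(e, 0)))), pair(pair(e, e), pair(pair(0, e), pair(pair(pair(0, e), pair(0, 0)), 0)))))  →  h(pair(pair(e, e), pair(pair(e, e), pair(pair(0, e), pair(pair(pair(0, e), pair(0, 0)), 0)))))   [R4 at 1.1.2]
3. h(pair(pair(e, e), pair(pair(e, e), pair(pair(0, e), pair(pair(pair(0, e), pair(0, 0)), 0)))))  →  h(pair(pair(e, e), pair(pair(0, e), pair(pair(pair(0, e), pair(0, 0)), 0))))   [R2 at ε]
4. h(pair(pair(e, e), pair(pair(0, e), pair(pair(pair(0, e), pair(0, 0)), 0))))  →  h(pair(pair(0, e), pair(pair(pair(0, e), pair(0, 0)), 0)))   [R2 at ε]
5. h(pair(pair(0, e), pair(pair(pair(0, e), pair(0, 0)), 0)))  →  e   [R4 at ε]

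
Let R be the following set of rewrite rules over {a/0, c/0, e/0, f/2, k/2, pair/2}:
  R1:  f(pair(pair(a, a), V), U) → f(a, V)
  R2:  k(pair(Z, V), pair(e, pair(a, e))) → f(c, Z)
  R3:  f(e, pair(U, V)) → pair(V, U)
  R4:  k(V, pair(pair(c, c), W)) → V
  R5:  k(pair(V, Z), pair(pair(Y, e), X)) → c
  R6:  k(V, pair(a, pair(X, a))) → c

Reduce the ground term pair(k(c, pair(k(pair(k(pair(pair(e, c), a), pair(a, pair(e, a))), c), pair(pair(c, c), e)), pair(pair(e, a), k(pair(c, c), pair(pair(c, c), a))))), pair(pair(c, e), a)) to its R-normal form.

1. pair(k(c, pair(k(pair(k(pair(pair(e, c), a), pair(a, pair(e, a))), c), pair(pair(c, c), e)), pair(pair(e, a), k(pair(c, c), pair(pair(c, c), a))))), pair(pair(c, e), a))  →  pair(k(c, pair(pair(k(pair(pair(e, c), a), pair(a, pair(e, a))), c), pair(pair(e, a), k(pair(c, c), pair(pair(c, c), a))))), pair(pair(c, e), a))   [R4 at 1.2.1]
2. pair(k(c, pair(pair(k(pair(pair(e, c), a), pair(a, pair(e, a))), c), pair(pair(e, a), k(pair(c, c), pair(pair(c, c), a))))), pair(pair(c, e), a))  →  pair(k(c, pair(pair(c, c), pair(pair(e, a), k(pair(c, c), pair(pair(c, c), a))))), pair(pair(c, e), a))   [R6 at 1.2.1.1]
3. pair(k(c, pair(pair(c, c), pair(pair(e, a), k(pair(c, c), pair(pair(c, c), a))))), pair(pair(c, e), a))  →  pair(c, pair(pair(c, e), a))   [R4 at 1]

pair(c, pair(pair(c, e), a))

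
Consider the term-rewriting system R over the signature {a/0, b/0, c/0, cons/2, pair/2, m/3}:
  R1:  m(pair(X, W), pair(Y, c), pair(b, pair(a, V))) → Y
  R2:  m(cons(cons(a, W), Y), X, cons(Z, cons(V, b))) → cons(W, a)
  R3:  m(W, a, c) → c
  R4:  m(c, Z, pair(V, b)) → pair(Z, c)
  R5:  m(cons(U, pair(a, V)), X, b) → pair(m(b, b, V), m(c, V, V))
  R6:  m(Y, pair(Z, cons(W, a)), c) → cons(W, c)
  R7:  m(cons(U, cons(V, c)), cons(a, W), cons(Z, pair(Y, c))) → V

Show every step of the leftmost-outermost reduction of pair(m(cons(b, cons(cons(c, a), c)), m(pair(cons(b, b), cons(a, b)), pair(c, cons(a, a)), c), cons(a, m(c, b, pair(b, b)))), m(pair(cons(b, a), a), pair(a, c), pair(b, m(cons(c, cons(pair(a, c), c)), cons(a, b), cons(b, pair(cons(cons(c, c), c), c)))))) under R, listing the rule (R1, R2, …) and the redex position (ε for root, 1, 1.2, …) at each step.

1. pair(m(cons(b, cons(cons(c, a), c)), m(pair(cons(b, b), cons(a, b)), pair(c, cons(a, a)), c), cons(a, m(c, b, pair(b, b)))), m(pair(cons(b, a), a), pair(a, c), pair(b, m(cons(c, cons(pair(a, c), c)), cons(a, b), cons(b, pair(cons(cons(c, c), c), c))))))  →  pair(m(cons(b, cons(cons(c, a), c)), cons(a, c), cons(a, m(c, b, pair(b, b)))), m(pair(cons(b, a), a), pair(a, c), pair(b, m(cons(c, cons(pair(a, c), c)), cons(a, b), cons(b, pair(cons(cons(c, c), c), c))))))   [R6 at 1.2]
2. pair(m(cons(b, cons(cons(c, a), c)), cons(a, c), cons(a, m(c, b, pair(b, b)))), m(pair(cons(b, a), a), pair(a, c), pair(b, m(cons(c, cons(pair(a, c), c)), cons(a, b), cons(b, pair(cons(cons(c, c), c), c))))))  →  pair(m(cons(b, cons(cons(c, a), c)), cons(a, c), cons(a, pair(b, c))), m(pair(cons(b, a), a), pair(a, c), pair(b, m(cons(c, cons(pair(a, c), c)), cons(a, b), cons(b, pair(cons(cons(c, c), c), c))))))   [R4 at 1.3.2]
3. pair(m(cons(b, cons(cons(c, a), c)), cons(a, c), cons(a, pair(b, c))), m(pair(cons(b, a), a), pair(a, c), pair(b, m(cons(c, cons(pair(a, c), c)), cons(a, b), cons(b, pair(cons(cons(c, c), c), c))))))  →  pair(cons(c, a), m(pair(cons(b, a), a), pair(a, c), pair(b, m(cons(c, cons(pair(a, c), c)), cons(a, b), cons(b, pair(cons(cons(c, c), c), c))))))   [R7 at 1]
4. pair(cons(c, a), m(pair(cons(b, a), a), pair(a, c), pair(b, m(cons(c, cons(pair(a, c), c)), cons(a, b), cons(b, pair(cons(cons(c, c), c), c))))))  →  pair(cons(c, a), m(pair(cons(b, a), a), pair(a, c), pair(b, pair(a, c))))   [R7 at 2.3.2]
5. pair(cons(c, a), m(pair(cons(b, a), a), pair(a, c), pair(b, pair(a, c))))  →  pair(cons(c, a), a)   [R1 at 2]

pair(cons(c, a), a)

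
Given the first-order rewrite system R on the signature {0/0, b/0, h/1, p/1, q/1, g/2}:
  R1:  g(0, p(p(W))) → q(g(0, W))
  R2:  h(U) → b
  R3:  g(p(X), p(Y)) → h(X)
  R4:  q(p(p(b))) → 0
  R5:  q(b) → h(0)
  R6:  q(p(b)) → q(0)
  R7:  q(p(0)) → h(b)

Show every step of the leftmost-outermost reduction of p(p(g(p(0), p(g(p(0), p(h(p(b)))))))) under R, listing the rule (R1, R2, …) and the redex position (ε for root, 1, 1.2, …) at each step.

1. p(p(g(p(0), p(g(p(0), p(h(p(b))))))))  →  p(p(h(0)))   [R3 at 1.1]
2. p(p(h(0)))  →  p(p(b))   [R2 at 1.1]

p(p(b))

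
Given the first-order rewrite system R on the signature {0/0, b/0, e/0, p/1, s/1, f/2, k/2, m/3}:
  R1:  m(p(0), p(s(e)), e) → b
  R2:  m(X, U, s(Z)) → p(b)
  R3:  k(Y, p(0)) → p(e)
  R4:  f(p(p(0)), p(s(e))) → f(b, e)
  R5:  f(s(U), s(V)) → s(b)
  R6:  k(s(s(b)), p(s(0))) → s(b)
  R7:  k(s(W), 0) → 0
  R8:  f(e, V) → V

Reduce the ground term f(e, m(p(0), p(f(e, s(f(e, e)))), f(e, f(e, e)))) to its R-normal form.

1. f(e, m(p(0), p(f(e, s(f(e, e)))), f(e, f(e, e))))  →  m(p(0), p(f(e, s(f(e, e)))), f(e, f(e, e)))   [R8 at ε]
2. m(p(0), p(f(e, s(f(e, e)))), f(e, f(e, e)))  →  m(p(0), p(s(f(e, e))), f(e, f(e, e)))   [R8 at 2.1]
3. m(p(0), p(s(f(e, e))), f(e, f(e, e)))  →  m(p(0), p(s(e)), f(e, f(e, e)))   [R8 at 2.1.1]
4. m(p(0), p(s(e)), f(e, f(e, e)))  →  m(p(0), p(s(e)), f(e, e))   [R8 at 3]
5. m(p(0), p(s(e)), f(e, e))  →  m(p(0), p(s(e)), e)   [R8 at 3]
6. m(p(0), p(s(e)), e)  →  b   [R1 at ε]

b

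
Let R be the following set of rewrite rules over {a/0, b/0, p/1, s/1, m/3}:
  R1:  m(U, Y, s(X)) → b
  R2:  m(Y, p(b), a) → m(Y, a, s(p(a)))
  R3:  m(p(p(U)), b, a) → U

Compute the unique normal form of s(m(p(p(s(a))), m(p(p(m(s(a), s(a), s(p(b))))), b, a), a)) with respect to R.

1. s(m(p(p(s(a))), m(p(p(m(s(a), s(a), s(p(b))))), b, a), a))  →  s(m(p(p(s(a))), m(s(a), s(a), s(p(b))), a))   [R3 at 1.2]
2. s(m(p(p(s(a))), m(s(a), s(a), s(p(b))), a))  →  s(m(p(p(s(a))), b, a))   [R1 at 1.2]
3. s(m(p(p(s(a))), b, a))  →  s(s(a))   [R3 at 1]

s(s(a))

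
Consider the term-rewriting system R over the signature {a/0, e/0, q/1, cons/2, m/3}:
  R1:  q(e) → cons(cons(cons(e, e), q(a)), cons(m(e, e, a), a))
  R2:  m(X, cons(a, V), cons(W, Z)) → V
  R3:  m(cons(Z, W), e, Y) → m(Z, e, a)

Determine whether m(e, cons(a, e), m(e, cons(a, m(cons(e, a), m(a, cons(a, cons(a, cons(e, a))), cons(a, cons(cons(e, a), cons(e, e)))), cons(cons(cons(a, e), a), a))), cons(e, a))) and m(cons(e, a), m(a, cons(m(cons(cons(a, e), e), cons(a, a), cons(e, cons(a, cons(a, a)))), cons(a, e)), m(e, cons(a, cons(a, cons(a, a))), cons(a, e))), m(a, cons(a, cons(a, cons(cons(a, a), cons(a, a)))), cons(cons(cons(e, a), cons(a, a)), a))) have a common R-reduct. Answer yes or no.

yes — NF(t₁) = e, NF(t₂) = e

Reduce t₁ = m(e, cons(a, e), m(e, cons(a, m(cons(e, a), m(a, cons(a, cons(a, cons(e, a))), cons(a, cons(cons(e, a), cons(e, e)))), cons(cons(cons(a, e), a), a))), cons(e, a))):
1. m(e, cons(a, e), m(e, cons(a, m(cons(e, a), m(a, cons(a, cons(a, cons(e, a))), cons(a, cons(cons(e, a), cons(e, e)))), cons(cons(cons(a, e), a), a))), cons(e, a)))  →  m(e, cons(a, e), m(cons(e, a), m(a, cons(a, cons(a, cons(e, a))), cons(a, cons(cons(e, a), cons(e, e)))), cons(cons(cons(a, e), a), a)))   [R2 at 3]
2. m(e, cons(a, e), m(cons(e, a), m(a, cons(a, cons(a, cons(e, a))), cons(a, cons(cons(e, a), cons(e, e)))), cons(cons(cons(a, e), a), a)))  →  m(e, cons(a, e), m(cons(e, a), cons(a, cons(e, a)), cons(cons(cons(a, e), a), a)))   [R2 at 3.2]
3. m(e, cons(a, e), m(cons(e, a), cons(a, cons(e, a)), cons(cons(cons(a, e), a), a)))  →  m(e, cons(a, e), cons(e, a))   [R2 at 3]
4. m(e, cons(a, e), cons(e, a))  →  e   [R2 at ε]

Reduce t₂ = m(cons(e, a), m(a, cons(m(cons(cons(a, e), e), cons(a, a), cons(e, cons(a, cons(a, a)))), cons(a, e)), m(e, cons(a, cons(a, cons(a, a))), cons(a, e))), m(a, cons(a, cons(a, cons(cons(a, a), cons(a, a)))), cons(cons(cons(e, a), cons(a, a)), a))):
1. m(cons(e, a), m(a, cons(m(cons(cons(a, e), e), cons(a, a), cons(e, cons(a, cons(a, a)))), cons(a, e)), m(e, cons(a, cons(a, cons(a, a))), cons(a, e))), m(a, cons(a, cons(a, cons(cons(a, a), cons(a, a)))), cons(cons(cons(e, a), cons(a, a)), a)))  →  m(cons(e, a), m(a, cons(a, cons(a, e)), m(e, cons(a, cons(a, cons(a, a))), cons(a, e))), m(a, cons(a, cons(a, cons(cons(a, a), cons(a, a)))), cons(cons(cons(e, a), cons(a, a)), a)))   [R2 at 2.2.1]
2. m(cons(e, a), m(a, cons(a, cons(a, e)), m(e, cons(a, cons(a, cons(a, a))), cons(a, e))), m(a, cons(a, cons(a, cons(cons(a, a), cons(a, a)))), cons(cons(cons(e, a), cons(a, a)), a)))  →  m(cons(e, a), m(a, cons(a, cons(a, e)), cons(a, cons(a, a))), m(a, cons(a, cons(a, cons(cons(a, a), cons(a, a)))), cons(cons(cons(e, a), cons(a, a)), a)))   [R2 at 2.3]
3. m(cons(e, a), m(a, cons(a, cons(a, e)), cons(a, cons(a, a))), m(a, cons(a, cons(a, cons(cons(a, a), cons(a, a)))), cons(cons(cons(e, a), cons(a, a)), a)))  →  m(cons(e, a), cons(a, e), m(a, cons(a, cons(a, cons(cons(a, a), cons(a, a)))), cons(cons(cons(e, a), cons(a, a)), a)))   [R2 at 2]
4. m(cons(e, a), cons(a, e), m(a, cons(a, cons(a, cons(cons(a, a), cons(a, a)))), cons(cons(cons(e, a), cons(a, a)), a)))  →  m(cons(e, a), cons(a, e), cons(a, cons(cons(a, a), cons(a, a))))   [R2 at 3]
5. m(cons(e, a), cons(a, e), cons(a, cons(cons(a, a), cons(a, a))))  →  e   [R2 at ε]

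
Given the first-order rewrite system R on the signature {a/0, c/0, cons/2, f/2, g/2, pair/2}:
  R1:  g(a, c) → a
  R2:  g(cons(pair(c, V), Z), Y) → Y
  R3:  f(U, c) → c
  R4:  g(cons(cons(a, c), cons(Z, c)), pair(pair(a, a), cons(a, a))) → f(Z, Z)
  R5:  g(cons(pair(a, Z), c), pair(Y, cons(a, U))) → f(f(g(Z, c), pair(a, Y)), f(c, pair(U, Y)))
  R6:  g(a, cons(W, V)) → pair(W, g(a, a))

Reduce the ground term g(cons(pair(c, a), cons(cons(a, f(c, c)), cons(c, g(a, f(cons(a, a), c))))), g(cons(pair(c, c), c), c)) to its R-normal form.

1. g(cons(pair(c, a), cons(cons(a, f(c, c)), cons(c, g(a, f(cons(a, a), c))))), g(cons(pair(c, c), c), c))  →  g(cons(pair(c, c), c), c)   [R2 at ε]
2. g(cons(pair(c, c), c), c)  →  c   [R2 at ε]

c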